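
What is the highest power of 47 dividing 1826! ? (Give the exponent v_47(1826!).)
v_47(1826!) = 38

Legendre's formula: v_p(n!) = Σ_{k ≥ 1} ⌊n / p^k⌋. For p = 47, n = 1826, the terms are:
  ⌊1826/47^1⌋ = ⌊1826/47⌋ = 38
(the next term ⌊1826/47^2⌋ = 0, terminating the sum). Summing: v_47(1826!) = 38 = 38.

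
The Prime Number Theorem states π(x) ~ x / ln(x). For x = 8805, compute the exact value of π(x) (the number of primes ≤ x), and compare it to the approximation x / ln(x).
π(8805) = 1096;  x/ln(x) ≈ 969.39;  relative error ≈ 11.55%.

Directly count primes up to 8805: π(8805) = 1096. The PNT approximation gives 8805/ln(8805) ≈ 8805/9.08308 ≈ 969.39. Relative error (π(x) − x/ln(x)) / π(x) ≈ 11.55%; the approximation is known to undercount slightly (Li(x) is a better estimate).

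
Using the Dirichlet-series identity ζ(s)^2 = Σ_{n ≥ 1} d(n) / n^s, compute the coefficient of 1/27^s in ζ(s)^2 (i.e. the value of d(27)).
d(27) = 4

ζ(s)^2 = (Σ 1/m^s)(Σ 1/k^s). The coefficient of 1/n^s in the product is the number of ordered pairs (m, k) with mk = n, which equals d(n). For n = 27, divisors are [1, 3, 9, 27], so d(27) = 4.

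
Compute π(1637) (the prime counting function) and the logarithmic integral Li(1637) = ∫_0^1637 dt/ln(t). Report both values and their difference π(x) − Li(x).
π(1637) = 259;  Li(1637) ≈ 266.43;  π(x) − Li(x) ≈ -7.43.

Direct count of primes ≤ 1637 gives π(1637) = 259. Numerical evaluation of the logarithmic integral gives Li(1637) ≈ 266.43. The difference π(x) − Li(x) ≈ -7.43 is typically negative for small/moderate x (Li(x) overestimates), though Littlewood's theorem shows this sign changes infinitely often.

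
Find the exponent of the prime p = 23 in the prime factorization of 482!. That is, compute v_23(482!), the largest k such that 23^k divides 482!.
v_23(482!) = 20

Legendre's formula: v_p(n!) = Σ_{k ≥ 1} ⌊n / p^k⌋. For p = 23, n = 482, the terms are:
  ⌊482/23^1⌋ = ⌊482/23⌋ = 20
(the next term ⌊482/23^2⌋ = 0, terminating the sum). Summing: v_23(482!) = 20 = 20.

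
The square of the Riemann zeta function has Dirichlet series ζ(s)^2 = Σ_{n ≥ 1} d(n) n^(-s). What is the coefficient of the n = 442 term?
d(442) = 8

ζ(s)^2 = (Σ 1/m^s)(Σ 1/k^s). The coefficient of 1/n^s in the product is the number of ordered pairs (m, k) with mk = n, which equals d(n). For n = 442, divisors are [1, 2, 13, 17, 26, 34, 221, 442], so d(442) = 8.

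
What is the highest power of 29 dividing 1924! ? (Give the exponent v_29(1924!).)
v_29(1924!) = 68

Legendre's formula: v_p(n!) = Σ_{k ≥ 1} ⌊n / p^k⌋. For p = 29, n = 1924, the terms are:
  ⌊1924/29^1⌋ = ⌊1924/29⌋ = 66
  ⌊1924/29^2⌋ = ⌊1924/841⌋ = 2
(the next term ⌊1924/29^3⌋ = 0, terminating the sum). Summing: v_29(1924!) = 66 + 2 = 68.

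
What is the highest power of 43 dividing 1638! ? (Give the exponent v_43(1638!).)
v_43(1638!) = 38

Legendre's formula: v_p(n!) = Σ_{k ≥ 1} ⌊n / p^k⌋. For p = 43, n = 1638, the terms are:
  ⌊1638/43^1⌋ = ⌊1638/43⌋ = 38
(the next term ⌊1638/43^2⌋ = 0, terminating the sum). Summing: v_43(1638!) = 38 = 38.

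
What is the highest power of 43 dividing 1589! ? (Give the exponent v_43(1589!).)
v_43(1589!) = 36

Legendre's formula: v_p(n!) = Σ_{k ≥ 1} ⌊n / p^k⌋. For p = 43, n = 1589, the terms are:
  ⌊1589/43^1⌋ = ⌊1589/43⌋ = 36
(the next term ⌊1589/43^2⌋ = 0, terminating the sum). Summing: v_43(1589!) = 36 = 36.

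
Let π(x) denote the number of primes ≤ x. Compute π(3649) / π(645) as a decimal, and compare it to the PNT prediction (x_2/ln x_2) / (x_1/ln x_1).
π(3649)/π(645) = 510/117 ≈ 4.3590;  PNT prediction ≈ 4.4621.

π(645) = 117 and π(3649) = 510, so π(3649)/π(645) ≈ 4.3590. The PNT-predicted ratio is (3649/ln(3649)) / (645/ln(645)) ≈ 4.4621. The two agree to within a few percent, as expected.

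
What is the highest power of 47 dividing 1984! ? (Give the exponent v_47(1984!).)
v_47(1984!) = 42

Legendre's formula: v_p(n!) = Σ_{k ≥ 1} ⌊n / p^k⌋. For p = 47, n = 1984, the terms are:
  ⌊1984/47^1⌋ = ⌊1984/47⌋ = 42
(the next term ⌊1984/47^2⌋ = 0, terminating the sum). Summing: v_47(1984!) = 42 = 42.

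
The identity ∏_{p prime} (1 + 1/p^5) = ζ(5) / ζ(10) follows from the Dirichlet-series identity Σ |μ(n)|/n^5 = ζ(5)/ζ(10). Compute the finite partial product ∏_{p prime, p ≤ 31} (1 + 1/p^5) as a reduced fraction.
∏ = 63844361159480726970812326794206836752384/61631932954678205462623400894081119262815

The primes p ≤ 31 are [2, 3, 5, 7, 11, 13, 17, 19, 23, 29, 31]. For each, (1 + 1/p^5) = (p^5 + 1)/p^5. Multiplying these fractions over p ∈ [2, 3, 5, 7, 11, 13, 17, 19, 23, 29, 31] gives 63844361159480726970812326794206836752384/61631932954678205462623400894081119262815. (In the limit P → ∞ this tends to ζ(5)/ζ(10).)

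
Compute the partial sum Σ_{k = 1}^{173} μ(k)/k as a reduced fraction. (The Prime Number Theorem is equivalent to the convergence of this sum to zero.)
Σ μ(k)/k = -793961929871179795717382670578573859259482725009372635516241466829/166589903787325219380851695350896256250980509594874862046961683989710

Values of μ(k) for 1 ≤ k ≤ 173: μ(1) = 1, μ(2) = -1, μ(3) = -1, μ(5) = -1, μ(6) = 1, μ(7) = -1, μ(10) = 1, μ(11) = -1, μ(13) = -1, μ(14) = 1, μ(15) = 1, μ(17) = -1, μ(19) = -1, μ(21) = 1, μ(22) = 1, μ(23) = -1, μ(26) = 1, μ(29) = -1, μ(30) = -1, μ(31) = -1, μ(33) = 1, μ(34) = 1, μ(35) = 1, μ(37) = -1, μ(38) = 1, μ(39) = 1, μ(41) = -1, μ(42) = -1, μ(43) = -1, μ(46) = 1, μ(47) = -1, μ(51) = 1, μ(53) = -1, μ(55) = 1, μ(57) = 1, μ(58) = 1, μ(59) = -1, μ(61) = -1, μ(62) = 1, μ(65) = 1, μ(66) = -1, μ(67) = -1, μ(69) = 1, μ(70) = -1, μ(71) = -1, μ(73) = -1, μ(74) = 1, μ(77) = 1, μ(78) = -1, μ(79) = -1, μ(82) = 1, μ(83) = -1, μ(85) = 1, μ(86) = 1, μ(87) = 1, μ(89) = -1, μ(91) = 1, μ(93) = 1, μ(94) = 1, μ(95) = 1, μ(97) = -1, μ(101) = -1, μ(102) = -1, μ(103) = -1, μ(105) = -1, μ(106) = 1, μ(107) = -1, μ(109) = -1, μ(110) = -1, μ(111) = 1, μ(113) = -1, μ(114) = -1, μ(115) = 1, μ(118) = 1, μ(119) = 1, μ(122) = 1, μ(123) = 1, μ(127) = -1, μ(129) = 1, μ(130) = -1, μ(131) = -1, μ(133) = 1, μ(134) = 1, μ(137) = -1, μ(138) = -1, μ(139) = -1, μ(141) = 1, μ(142) = 1, μ(143) = 1, μ(145) = 1, μ(146) = 1, μ(149) = -1, μ(151) = -1, μ(154) = -1, μ(155) = 1, μ(157) = -1, μ(158) = 1, μ(159) = 1, μ(161) = 1, μ(163) = -1, μ(165) = -1, μ(166) = 1, μ(167) = -1, μ(170) = -1, μ(173) = -1, with μ = 0 on non-squarefree integers. Summing μ(k)/k for k where μ(k) ≠ 0 gives -793961929871179795717382670578573859259482725009372635516241466829/166589903787325219380851695350896256250980509594874862046961683989710 ≈ -0.0048. (PNT ⟺ this sum → 0 as n → ∞.)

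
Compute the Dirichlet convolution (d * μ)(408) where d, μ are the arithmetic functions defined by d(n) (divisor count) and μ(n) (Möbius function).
(d * μ)(408) = 1

Divisors of 408: [1, 2, 3, 4, 6, 8, 12, 17, 24, 34, 51, 68, 102, 136, 204, 408]. For each d | 408:
  d = 1: d(1) · μ(408/1) = 1 · 0 = 0
  d = 2: d(2) · μ(408/2) = 2 · 0 = 0
  d = 3: d(3) · μ(408/3) = 2 · 0 = 0
  d = 4: d(4) · μ(408/4) = 3 · -1 = -3
  d = 6: d(6) · μ(408/6) = 4 · 0 = 0
  d = 8: d(8) · μ(408/8) = 4 · 1 = 4
  d = 12: d(12) · μ(408/12) = 6 · 1 = 6
  d = 17: d(17) · μ(408/17) = 2 · 0 = 0
  d = 24: d(24) · μ(408/24) = 8 · -1 = -8
  d = 34: d(34) · μ(408/34) = 4 · 0 = 0
  d = 51: d(51) · μ(408/51) = 4 · 0 = 0
  d = 68: d(68) · μ(408/68) = 6 · 1 = 6
  d = 102: d(102) · μ(408/102) = 8 · 0 = 0
  d = 136: d(136) · μ(408/136) = 8 · -1 = -8
  d = 204: d(204) · μ(408/204) = 12 · -1 = -12
  d = 408: d(408) · μ(408/408) = 16 · 1 = 16
Summing: (d * μ)(408) = 0 + 0 + 0 + -3 + 0 + 4 + 6 + 0 + -8 + 0 + 0 + 6 + 0 + -8 + -12 + 16 = 1.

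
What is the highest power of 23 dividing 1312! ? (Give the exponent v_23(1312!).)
v_23(1312!) = 59

Legendre's formula: v_p(n!) = Σ_{k ≥ 1} ⌊n / p^k⌋. For p = 23, n = 1312, the terms are:
  ⌊1312/23^1⌋ = ⌊1312/23⌋ = 57
  ⌊1312/23^2⌋ = ⌊1312/529⌋ = 2
(the next term ⌊1312/23^3⌋ = 0, terminating the sum). Summing: v_23(1312!) = 57 + 2 = 59.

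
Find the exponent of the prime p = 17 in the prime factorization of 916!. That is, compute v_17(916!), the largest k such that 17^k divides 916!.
v_17(916!) = 56

Legendre's formula: v_p(n!) = Σ_{k ≥ 1} ⌊n / p^k⌋. For p = 17, n = 916, the terms are:
  ⌊916/17^1⌋ = ⌊916/17⌋ = 53
  ⌊916/17^2⌋ = ⌊916/289⌋ = 3
(the next term ⌊916/17^3⌋ = 0, terminating the sum). Summing: v_17(916!) = 53 + 3 = 56.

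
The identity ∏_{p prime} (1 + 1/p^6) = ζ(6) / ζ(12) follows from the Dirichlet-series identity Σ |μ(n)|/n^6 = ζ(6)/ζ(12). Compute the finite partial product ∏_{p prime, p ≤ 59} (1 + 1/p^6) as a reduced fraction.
∏ = 15208164362828403658148964619279112555962623197017564159533315284245673252712693579875969187856000000/14952583309331613601270624305866697838298339465266429234833578634476621111163572328947624655858571977

The primes p ≤ 59 are [2, 3, 5, 7, 11, 13, 17, 19, 23, 29, 31, 37, 41, 43, 47, 53, 59]. For each, (1 + 1/p^6) = (p^6 + 1)/p^6. Multiplying these fractions over p ∈ [2, 3, 5, 7, 11, 13, 17, 19, 23, 29, 31, 37, 41, 43, 47, 53, 59] gives 15208164362828403658148964619279112555962623197017564159533315284245673252712693579875969187856000000/14952583309331613601270624305866697838298339465266429234833578634476621111163572328947624655858571977. (In the limit P → ∞ this tends to ζ(6)/ζ(12).)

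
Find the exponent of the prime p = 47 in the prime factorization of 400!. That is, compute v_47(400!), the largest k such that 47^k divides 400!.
v_47(400!) = 8

Legendre's formula: v_p(n!) = Σ_{k ≥ 1} ⌊n / p^k⌋. For p = 47, n = 400, the terms are:
  ⌊400/47^1⌋ = ⌊400/47⌋ = 8
(the next term ⌊400/47^2⌋ = 0, terminating the sum). Summing: v_47(400!) = 8 = 8.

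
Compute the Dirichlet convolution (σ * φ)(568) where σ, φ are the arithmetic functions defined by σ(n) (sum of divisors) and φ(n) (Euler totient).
(σ * φ)(568) = 4544

Divisors of 568: [1, 2, 4, 8, 71, 142, 284, 568]. For each d | 568:
  d = 1: σ(1) · φ(568/1) = 1 · 280 = 280
  d = 2: σ(2) · φ(568/2) = 3 · 140 = 420
  d = 4: σ(4) · φ(568/4) = 7 · 70 = 490
  d = 8: σ(8) · φ(568/8) = 15 · 70 = 1050
  d = 71: σ(71) · φ(568/71) = 72 · 4 = 288
  d = 142: σ(142) · φ(568/142) = 216 · 2 = 432
  d = 284: σ(284) · φ(568/284) = 504 · 1 = 504
  d = 568: σ(568) · φ(568/568) = 1080 · 1 = 1080
Summing: (σ * φ)(568) = 280 + 420 + 490 + 1050 + 288 + 432 + 504 + 1080 = 4544.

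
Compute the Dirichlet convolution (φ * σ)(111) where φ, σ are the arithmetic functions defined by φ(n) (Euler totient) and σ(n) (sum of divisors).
(φ * σ)(111) = 444

Divisors of 111: [1, 3, 37, 111]. For each d | 111:
  d = 1: φ(1) · σ(111/1) = 1 · 152 = 152
  d = 3: φ(3) · σ(111/3) = 2 · 38 = 76
  d = 37: φ(37) · σ(111/37) = 36 · 4 = 144
  d = 111: φ(111) · σ(111/111) = 72 · 1 = 72
Summing: (φ * σ)(111) = 152 + 76 + 144 + 72 = 444.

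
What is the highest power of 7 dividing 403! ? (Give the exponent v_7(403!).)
v_7(403!) = 66

Legendre's formula: v_p(n!) = Σ_{k ≥ 1} ⌊n / p^k⌋. For p = 7, n = 403, the terms are:
  ⌊403/7^1⌋ = ⌊403/7⌋ = 57
  ⌊403/7^2⌋ = ⌊403/49⌋ = 8
  ⌊403/7^3⌋ = ⌊403/343⌋ = 1
(the next term ⌊403/7^4⌋ = 0, terminating the sum). Summing: v_7(403!) = 57 + 8 + 1 = 66.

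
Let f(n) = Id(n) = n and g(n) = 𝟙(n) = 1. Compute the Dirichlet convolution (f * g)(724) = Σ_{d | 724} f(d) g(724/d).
(Id * 𝟙)(724) = 1274

Divisors of 724: [1, 2, 4, 181, 362, 724]. For each d | 724:
  d = 1: Id(1) · 𝟙(724/1) = 1 · 1 = 1
  d = 2: Id(2) · 𝟙(724/2) = 2 · 1 = 2
  d = 4: Id(4) · 𝟙(724/4) = 4 · 1 = 4
  d = 181: Id(181) · 𝟙(724/181) = 181 · 1 = 181
  d = 362: Id(362) · 𝟙(724/362) = 362 · 1 = 362
  d = 724: Id(724) · 𝟙(724/724) = 724 · 1 = 724
Summing: (Id * 𝟙)(724) = 1 + 2 + 4 + 181 + 362 + 724 = 1274.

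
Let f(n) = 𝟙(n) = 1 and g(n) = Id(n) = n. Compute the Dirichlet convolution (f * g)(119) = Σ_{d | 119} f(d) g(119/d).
(𝟙 * Id)(119) = 144

Divisors of 119: [1, 7, 17, 119]. For each d | 119:
  d = 1: 𝟙(1) · Id(119/1) = 1 · 119 = 119
  d = 7: 𝟙(7) · Id(119/7) = 1 · 17 = 17
  d = 17: 𝟙(17) · Id(119/17) = 1 · 7 = 7
  d = 119: 𝟙(119) · Id(119/119) = 1 · 1 = 1
Summing: (𝟙 * Id)(119) = 119 + 17 + 7 + 1 = 144.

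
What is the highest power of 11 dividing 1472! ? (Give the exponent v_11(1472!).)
v_11(1472!) = 146

Legendre's formula: v_p(n!) = Σ_{k ≥ 1} ⌊n / p^k⌋. For p = 11, n = 1472, the terms are:
  ⌊1472/11^1⌋ = ⌊1472/11⌋ = 133
  ⌊1472/11^2⌋ = ⌊1472/121⌋ = 12
  ⌊1472/11^3⌋ = ⌊1472/1331⌋ = 1
(the next term ⌊1472/11^4⌋ = 0, terminating the sum). Summing: v_11(1472!) = 133 + 12 + 1 = 146.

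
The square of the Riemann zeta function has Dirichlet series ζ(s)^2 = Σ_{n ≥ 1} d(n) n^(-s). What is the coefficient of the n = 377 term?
d(377) = 4

ζ(s)^2 = (Σ 1/m^s)(Σ 1/k^s). The coefficient of 1/n^s in the product is the number of ordered pairs (m, k) with mk = n, which equals d(n). For n = 377, divisors are [1, 13, 29, 377], so d(377) = 4.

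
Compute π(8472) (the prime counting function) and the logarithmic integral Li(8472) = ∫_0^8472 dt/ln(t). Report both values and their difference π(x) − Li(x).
π(8472) = 1059;  Li(8472) ≈ 1078.77;  π(x) − Li(x) ≈ -19.77.

Direct count of primes ≤ 8472 gives π(8472) = 1059. Numerical evaluation of the logarithmic integral gives Li(8472) ≈ 1078.77. The difference π(x) − Li(x) ≈ -19.77 is typically negative for small/moderate x (Li(x) overestimates), though Littlewood's theorem shows this sign changes infinitely often.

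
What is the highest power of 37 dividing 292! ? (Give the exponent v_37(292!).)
v_37(292!) = 7

Legendre's formula: v_p(n!) = Σ_{k ≥ 1} ⌊n / p^k⌋. For p = 37, n = 292, the terms are:
  ⌊292/37^1⌋ = ⌊292/37⌋ = 7
(the next term ⌊292/37^2⌋ = 0, terminating the sum). Summing: v_37(292!) = 7 = 7.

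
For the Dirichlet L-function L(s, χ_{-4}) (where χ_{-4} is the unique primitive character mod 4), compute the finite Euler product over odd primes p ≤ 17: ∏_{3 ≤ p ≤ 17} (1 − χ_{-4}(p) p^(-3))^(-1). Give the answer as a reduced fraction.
∏ = 87995602569875/90796952813568

The odd primes p ≤ 17 are [3, 5, 7, 11, 13, 17]. For each, χ(p) = 1 if p ≡ 1 mod 4, χ(p) = −1 if p ≡ 3 mod 4. Taking (1 − χ(p)/p^3)^(-1) = p^3/(p^3 − χ(p)): (1 − (-1)/3^3)^(-1) · (1 − (1)/5^3)^(-1) · (1 − (-1)/7^3)^(-1) · (1 − (-1)/11^3)^(-1) · (1 − (1)/13^3)^(-1) · (1 − (1)/17^3)^(-1) = 87995602569875/90796952813568.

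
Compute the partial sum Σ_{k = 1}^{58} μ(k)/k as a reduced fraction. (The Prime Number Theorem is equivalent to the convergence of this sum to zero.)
Σ μ(k)/k = 540928002430567981/16294579238595022365

Values of μ(k) for 1 ≤ k ≤ 58: μ(1) = 1, μ(2) = -1, μ(3) = -1, μ(5) = -1, μ(6) = 1, μ(7) = -1, μ(10) = 1, μ(11) = -1, μ(13) = -1, μ(14) = 1, μ(15) = 1, μ(17) = -1, μ(19) = -1, μ(21) = 1, μ(22) = 1, μ(23) = -1, μ(26) = 1, μ(29) = -1, μ(30) = -1, μ(31) = -1, μ(33) = 1, μ(34) = 1, μ(35) = 1, μ(37) = -1, μ(38) = 1, μ(39) = 1, μ(41) = -1, μ(42) = -1, μ(43) = -1, μ(46) = 1, μ(47) = -1, μ(51) = 1, μ(53) = -1, μ(55) = 1, μ(57) = 1, μ(58) = 1, with μ = 0 on non-squarefree integers. Summing μ(k)/k for k where μ(k) ≠ 0 gives 540928002430567981/16294579238595022365 ≈ 0.0332. (PNT ⟺ this sum → 0 as n → ∞.)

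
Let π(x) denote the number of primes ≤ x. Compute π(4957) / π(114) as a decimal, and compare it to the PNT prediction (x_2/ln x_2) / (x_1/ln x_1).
π(4957)/π(114) = 663/30 ≈ 22.1000;  PNT prediction ≈ 24.2041.

π(114) = 30 and π(4957) = 663, so π(4957)/π(114) ≈ 22.1000. The PNT-predicted ratio is (4957/ln(4957)) / (114/ln(114)) ≈ 24.2041. The two agree to within a few percent, as expected.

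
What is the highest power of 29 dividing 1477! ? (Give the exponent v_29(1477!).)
v_29(1477!) = 51

Legendre's formula: v_p(n!) = Σ_{k ≥ 1} ⌊n / p^k⌋. For p = 29, n = 1477, the terms are:
  ⌊1477/29^1⌋ = ⌊1477/29⌋ = 50
  ⌊1477/29^2⌋ = ⌊1477/841⌋ = 1
(the next term ⌊1477/29^3⌋ = 0, terminating the sum). Summing: v_29(1477!) = 50 + 1 = 51.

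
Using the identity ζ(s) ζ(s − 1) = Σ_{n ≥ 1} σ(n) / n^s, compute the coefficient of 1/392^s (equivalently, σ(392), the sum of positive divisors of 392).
σ(392) = 855

In the product (Σ m^0/m^s)(Σ k / k^s) = Σ (Σ_{d | n} d) / n^s, the coefficient of 1/n^s is σ(n) = Σ_{d | n} d. For n = 392, divisors are [1, 2, 4, 7, 8, 14, 28, 49, 56, 98, 196, 392]; summing: σ(392) = 855.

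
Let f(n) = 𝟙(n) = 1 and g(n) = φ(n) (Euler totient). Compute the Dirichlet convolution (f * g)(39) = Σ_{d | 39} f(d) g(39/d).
(𝟙 * φ)(39) = 39

Divisors of 39: [1, 3, 13, 39]. For each d | 39:
  d = 1: 𝟙(1) · φ(39/1) = 1 · 24 = 24
  d = 3: 𝟙(3) · φ(39/3) = 1 · 12 = 12
  d = 13: 𝟙(13) · φ(39/13) = 1 · 2 = 2
  d = 39: 𝟙(39) · φ(39/39) = 1 · 1 = 1
Summing: (𝟙 * φ)(39) = 24 + 12 + 2 + 1 = 39.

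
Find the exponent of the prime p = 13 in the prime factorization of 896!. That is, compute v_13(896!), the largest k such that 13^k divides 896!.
v_13(896!) = 73

Legendre's formula: v_p(n!) = Σ_{k ≥ 1} ⌊n / p^k⌋. For p = 13, n = 896, the terms are:
  ⌊896/13^1⌋ = ⌊896/13⌋ = 68
  ⌊896/13^2⌋ = ⌊896/169⌋ = 5
(the next term ⌊896/13^3⌋ = 0, terminating the sum). Summing: v_13(896!) = 68 + 5 = 73.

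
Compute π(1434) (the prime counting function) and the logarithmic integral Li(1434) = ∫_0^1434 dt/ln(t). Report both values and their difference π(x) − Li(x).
π(1434) = 227;  Li(1434) ≈ 238.76;  π(x) − Li(x) ≈ -11.76.

Direct count of primes ≤ 1434 gives π(1434) = 227. Numerical evaluation of the logarithmic integral gives Li(1434) ≈ 238.76. The difference π(x) − Li(x) ≈ -11.76 is typically negative for small/moderate x (Li(x) overestimates), though Littlewood's theorem shows this sign changes infinitely often.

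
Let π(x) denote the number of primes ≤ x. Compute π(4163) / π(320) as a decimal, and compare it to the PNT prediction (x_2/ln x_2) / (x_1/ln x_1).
π(4163)/π(320) = 573/66 ≈ 8.6818;  PNT prediction ≈ 9.0044.

π(320) = 66 and π(4163) = 573, so π(4163)/π(320) ≈ 8.6818. The PNT-predicted ratio is (4163/ln(4163)) / (320/ln(320)) ≈ 9.0044. The two agree to within a few percent, as expected.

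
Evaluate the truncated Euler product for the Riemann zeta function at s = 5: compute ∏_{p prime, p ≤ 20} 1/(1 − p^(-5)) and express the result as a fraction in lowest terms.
∏ = 995488417328655275157507375/960036697434231116505428608

The primes p ≤ 20 are [2, 3, 5, 7, 11, 13, 17, 19]. For each prime, (1 − 1/p^5)^(-1) = p^5 / (p^5 − 1). The product is (1 − 1/2^5)^(-1), (1 − 1/3^5)^(-1), (1 − 1/5^5)^(-1), (1 − 1/7^5)^(-1), (1 − 1/11^5)^(-1), (1 − 1/13^5)^(-1), (1 − 1/17^5)^(-1), (1 − 1/19^5)^(-1) = ∏ p^5 / (p^5 − 1) = 995488417328655275157507375/960036697434231116505428608.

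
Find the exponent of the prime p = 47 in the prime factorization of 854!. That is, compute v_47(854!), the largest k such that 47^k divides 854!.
v_47(854!) = 18

Legendre's formula: v_p(n!) = Σ_{k ≥ 1} ⌊n / p^k⌋. For p = 47, n = 854, the terms are:
  ⌊854/47^1⌋ = ⌊854/47⌋ = 18
(the next term ⌊854/47^2⌋ = 0, terminating the sum). Summing: v_47(854!) = 18 = 18.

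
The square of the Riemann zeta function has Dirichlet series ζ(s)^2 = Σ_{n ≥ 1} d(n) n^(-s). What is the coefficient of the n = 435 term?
d(435) = 8

ζ(s)^2 = (Σ 1/m^s)(Σ 1/k^s). The coefficient of 1/n^s in the product is the number of ordered pairs (m, k) with mk = n, which equals d(n). For n = 435, divisors are [1, 3, 5, 15, 29, 87, 145, 435], so d(435) = 8.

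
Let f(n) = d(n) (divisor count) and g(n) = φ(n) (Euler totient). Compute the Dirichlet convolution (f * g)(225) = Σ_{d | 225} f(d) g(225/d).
(d * φ)(225) = 403

Divisors of 225: [1, 3, 5, 9, 15, 25, 45, 75, 225]. For each d | 225:
  d = 1: d(1) · φ(225/1) = 1 · 120 = 120
  d = 3: d(3) · φ(225/3) = 2 · 40 = 80
  d = 5: d(5) · φ(225/5) = 2 · 24 = 48
  d = 9: d(9) · φ(225/9) = 3 · 20 = 60
  d = 15: d(15) · φ(225/15) = 4 · 8 = 32
  d = 25: d(25) · φ(225/25) = 3 · 6 = 18
  d = 45: d(45) · φ(225/45) = 6 · 4 = 24
  d = 75: d(75) · φ(225/75) = 6 · 2 = 12
  d = 225: d(225) · φ(225/225) = 9 · 1 = 9
Summing: (d * φ)(225) = 120 + 80 + 48 + 60 + 32 + 18 + 24 + 12 + 9 = 403.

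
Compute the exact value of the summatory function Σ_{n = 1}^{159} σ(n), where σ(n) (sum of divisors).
Σ_{n ≤ 159} σ(n) = 20776

Compute σ(n) for each 1 ≤ n ≤ 159: σ(1) = 1, σ(2) = 3, σ(3) = 4, σ(4) = 7, σ(5) = 6, σ(6) = 12, σ(7) = 8, σ(8) = 15, σ(9) = 13, σ(10) = 18, σ(11) = 12, σ(12) = 28, σ(13) = 14, σ(14) = 24, σ(15) = 24, σ(16) = 31, σ(17) = 18, σ(18) = 39, σ(19) = 20, σ(20) = 42, σ(21) = 32, σ(22) = 36, σ(23) = 24, σ(24) = 60, σ(25) = 31, σ(26) = 42, σ(27) = 40, σ(28) = 56, σ(29) = 30, σ(30) = 72, σ(31) = 32, σ(32) = 63, σ(33) = 48, σ(34) = 54, σ(35) = 48, σ(36) = 91, σ(37) = 38, σ(38) = 60, σ(39) = 56, σ(40) = 90, σ(41) = 42, σ(42) = 96, σ(43) = 44, σ(44) = 84, σ(45) = 78, σ(46) = 72, σ(47) = 48, σ(48) = 124, σ(49) = 57, σ(50) = 93, σ(51) = 72, σ(52) = 98, σ(53) = 54, σ(54) = 120, σ(55) = 72, σ(56) = 120, σ(57) = 80, σ(58) = 90, σ(59) = 60, σ(60) = 168, σ(61) = 62, σ(62) = 96, σ(63) = 104, σ(64) = 127, σ(65) = 84, σ(66) = 144, σ(67) = 68, σ(68) = 126, σ(69) = 96, σ(70) = 144, σ(71) = 72, σ(72) = 195, σ(73) = 74, σ(74) = 114, σ(75) = 124, σ(76) = 140, σ(77) = 96, σ(78) = 168, σ(79) = 80, σ(80) = 186, σ(81) = 121, σ(82) = 126, σ(83) = 84, σ(84) = 224, σ(85) = 108, σ(86) = 132, σ(87) = 120, σ(88) = 180, σ(89) = 90, σ(90) = 234, σ(91) = 112, σ(92) = 168, σ(93) = 128, σ(94) = 144, σ(95) = 120, σ(96) = 252, σ(97) = 98, σ(98) = 171, σ(99) = 156, σ(100) = 217, σ(101) = 102, σ(102) = 216, σ(103) = 104, σ(104) = 210, σ(105) = 192, σ(106) = 162, σ(107) = 108, σ(108) = 280, σ(109) = 110, σ(110) = 216, σ(111) = 152, σ(112) = 248, σ(113) = 114, σ(114) = 240, σ(115) = 144, σ(116) = 210, σ(117) = 182, σ(118) = 180, σ(119) = 144, σ(120) = 360, σ(121) = 133, σ(122) = 186, σ(123) = 168, σ(124) = 224, σ(125) = 156, σ(126) = 312, σ(127) = 128, σ(128) = 255, σ(129) = 176, σ(130) = 252, σ(131) = 132, σ(132) = 336, σ(133) = 160, σ(134) = 204, σ(135) = 240, σ(136) = 270, σ(137) = 138, σ(138) = 288, σ(139) = 140, σ(140) = 336, σ(141) = 192, σ(142) = 216, σ(143) = 168, σ(144) = 403, σ(145) = 180, σ(146) = 222, σ(147) = 228, σ(148) = 266, σ(149) = 150, σ(150) = 372, σ(151) = 152, σ(152) = 300, σ(153) = 234, σ(154) = 288, σ(155) = 192, σ(156) = 392, σ(157) = 158, σ(158) = 240, σ(159) = 216. Summing all 159 values: 20776. (Average order: Σ_{n ≤ x} σ(n) ~ (π²/12) x². For x = 159, (π²/12)·159² ≈ 20792.79.)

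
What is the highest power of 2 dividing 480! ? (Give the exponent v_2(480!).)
v_2(480!) = 476

Legendre's formula: v_p(n!) = Σ_{k ≥ 1} ⌊n / p^k⌋. For p = 2, n = 480, the terms are:
  ⌊480/2^1⌋ = ⌊480/2⌋ = 240
  ⌊480/2^2⌋ = ⌊480/4⌋ = 120
  ⌊480/2^3⌋ = ⌊480/8⌋ = 60
  ⌊480/2^4⌋ = ⌊480/16⌋ = 30
  ⌊480/2^5⌋ = ⌊480/32⌋ = 15
  ⌊480/2^6⌋ = ⌊480/64⌋ = 7
  ⌊480/2^7⌋ = ⌊480/128⌋ = 3
  ⌊480/2^8⌋ = ⌊480/256⌋ = 1
(the next term ⌊480/2^9⌋ = 0, terminating the sum). Summing: v_2(480!) = 240 + 120 + 60 + 30 + 15 + 7 + 3 + 1 = 476.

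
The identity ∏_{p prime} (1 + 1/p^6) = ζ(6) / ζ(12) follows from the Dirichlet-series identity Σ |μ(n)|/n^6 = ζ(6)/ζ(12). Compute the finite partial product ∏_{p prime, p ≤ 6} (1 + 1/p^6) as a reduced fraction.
∏ = 7414537/7290000

The primes p ≤ 6 are [2, 3, 5]. For each, (1 + 1/p^6) = (p^6 + 1)/p^6. Multiplying these fractions over p ∈ [2, 3, 5] gives 7414537/7290000. (In the limit P → ∞ this tends to ζ(6)/ζ(12).)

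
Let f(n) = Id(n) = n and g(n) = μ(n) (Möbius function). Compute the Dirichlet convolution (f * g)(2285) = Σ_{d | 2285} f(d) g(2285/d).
(Id * μ)(2285) = 1824

Divisors of 2285: [1, 5, 457, 2285]. For each d | 2285:
  d = 1: Id(1) · μ(2285/1) = 1 · 1 = 1
  d = 5: Id(5) · μ(2285/5) = 5 · -1 = -5
  d = 457: Id(457) · μ(2285/457) = 457 · -1 = -457
  d = 2285: Id(2285) · μ(2285/2285) = 2285 · 1 = 2285
Summing: (Id * μ)(2285) = 1 + -5 + -457 + 2285 = 1824.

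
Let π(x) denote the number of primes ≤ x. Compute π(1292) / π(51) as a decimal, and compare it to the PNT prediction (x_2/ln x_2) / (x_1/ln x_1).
π(1292)/π(51) = 210/15 ≈ 14.0000;  PNT prediction ≈ 13.9038.

π(51) = 15 and π(1292) = 210, so π(1292)/π(51) ≈ 14.0000. The PNT-predicted ratio is (1292/ln(1292)) / (51/ln(51)) ≈ 13.9038. The two agree to within a few percent, as expected.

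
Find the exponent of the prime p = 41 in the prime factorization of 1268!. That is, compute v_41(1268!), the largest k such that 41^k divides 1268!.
v_41(1268!) = 30

Legendre's formula: v_p(n!) = Σ_{k ≥ 1} ⌊n / p^k⌋. For p = 41, n = 1268, the terms are:
  ⌊1268/41^1⌋ = ⌊1268/41⌋ = 30
(the next term ⌊1268/41^2⌋ = 0, terminating the sum). Summing: v_41(1268!) = 30 = 30.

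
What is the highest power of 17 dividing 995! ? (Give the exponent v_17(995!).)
v_17(995!) = 61

Legendre's formula: v_p(n!) = Σ_{k ≥ 1} ⌊n / p^k⌋. For p = 17, n = 995, the terms are:
  ⌊995/17^1⌋ = ⌊995/17⌋ = 58
  ⌊995/17^2⌋ = ⌊995/289⌋ = 3
(the next term ⌊995/17^3⌋ = 0, terminating the sum). Summing: v_17(995!) = 58 + 3 = 61.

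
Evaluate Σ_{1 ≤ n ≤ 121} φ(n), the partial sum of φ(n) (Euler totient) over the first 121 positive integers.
Σ_{n ≤ 121} φ(n) = 4496

Compute φ(n) for each 1 ≤ n ≤ 121: φ(1) = 1, φ(2) = 1, φ(3) = 2, φ(4) = 2, φ(5) = 4, φ(6) = 2, φ(7) = 6, φ(8) = 4, φ(9) = 6, φ(10) = 4, φ(11) = 10, φ(12) = 4, φ(13) = 12, φ(14) = 6, φ(15) = 8, φ(16) = 8, φ(17) = 16, φ(18) = 6, φ(19) = 18, φ(20) = 8, φ(21) = 12, φ(22) = 10, φ(23) = 22, φ(24) = 8, φ(25) = 20, φ(26) = 12, φ(27) = 18, φ(28) = 12, φ(29) = 28, φ(30) = 8, φ(31) = 30, φ(32) = 16, φ(33) = 20, φ(34) = 16, φ(35) = 24, φ(36) = 12, φ(37) = 36, φ(38) = 18, φ(39) = 24, φ(40) = 16, φ(41) = 40, φ(42) = 12, φ(43) = 42, φ(44) = 20, φ(45) = 24, φ(46) = 22, φ(47) = 46, φ(48) = 16, φ(49) = 42, φ(50) = 20, φ(51) = 32, φ(52) = 24, φ(53) = 52, φ(54) = 18, φ(55) = 40, φ(56) = 24, φ(57) = 36, φ(58) = 28, φ(59) = 58, φ(60) = 16, φ(61) = 60, φ(62) = 30, φ(63) = 36, φ(64) = 32, φ(65) = 48, φ(66) = 20, φ(67) = 66, φ(68) = 32, φ(69) = 44, φ(70) = 24, φ(71) = 70, φ(72) = 24, φ(73) = 72, φ(74) = 36, φ(75) = 40, φ(76) = 36, φ(77) = 60, φ(78) = 24, φ(79) = 78, φ(80) = 32, φ(81) = 54, φ(82) = 40, φ(83) = 82, φ(84) = 24, φ(85) = 64, φ(86) = 42, φ(87) = 56, φ(88) = 40, φ(89) = 88, φ(90) = 24, φ(91) = 72, φ(92) = 44, φ(93) = 60, φ(94) = 46, φ(95) = 72, φ(96) = 32, φ(97) = 96, φ(98) = 42, φ(99) = 60, φ(100) = 40, φ(101) = 100, φ(102) = 32, φ(103) = 102, φ(104) = 48, φ(105) = 48, φ(106) = 52, φ(107) = 106, φ(108) = 36, φ(109) = 108, φ(110) = 40, φ(111) = 72, φ(112) = 48, φ(113) = 112, φ(114) = 36, φ(115) = 88, φ(116) = 56, φ(117) = 72, φ(118) = 58, φ(119) = 96, φ(120) = 32, φ(121) = 110. Summing all 121 values: 4496. (Average order: Σ_{n ≤ x} φ(n) ~ (3/π²) x². For x = 121, (3/π²)·121² ≈ 4450.33.)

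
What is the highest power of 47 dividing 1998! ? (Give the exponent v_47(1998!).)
v_47(1998!) = 42

Legendre's formula: v_p(n!) = Σ_{k ≥ 1} ⌊n / p^k⌋. For p = 47, n = 1998, the terms are:
  ⌊1998/47^1⌋ = ⌊1998/47⌋ = 42
(the next term ⌊1998/47^2⌋ = 0, terminating the sum). Summing: v_47(1998!) = 42 = 42.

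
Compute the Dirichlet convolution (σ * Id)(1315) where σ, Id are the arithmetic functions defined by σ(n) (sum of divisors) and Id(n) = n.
(σ * Id)(1315) = 5797

Divisors of 1315: [1, 5, 263, 1315]. For each d | 1315:
  d = 1: σ(1) · Id(1315/1) = 1 · 1315 = 1315
  d = 5: σ(5) · Id(1315/5) = 6 · 263 = 1578
  d = 263: σ(263) · Id(1315/263) = 264 · 5 = 1320
  d = 1315: σ(1315) · Id(1315/1315) = 1584 · 1 = 1584
Summing: (σ * Id)(1315) = 1315 + 1578 + 1320 + 1584 = 5797.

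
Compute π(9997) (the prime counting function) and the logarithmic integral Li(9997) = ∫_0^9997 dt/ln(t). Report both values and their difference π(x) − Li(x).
π(9997) = 1229;  Li(9997) ≈ 1245.81;  π(x) − Li(x) ≈ -16.81.

Direct count of primes ≤ 9997 gives π(9997) = 1229. Numerical evaluation of the logarithmic integral gives Li(9997) ≈ 1245.81. The difference π(x) − Li(x) ≈ -16.81 is typically negative for small/moderate x (Li(x) overestimates), though Littlewood's theorem shows this sign changes infinitely often.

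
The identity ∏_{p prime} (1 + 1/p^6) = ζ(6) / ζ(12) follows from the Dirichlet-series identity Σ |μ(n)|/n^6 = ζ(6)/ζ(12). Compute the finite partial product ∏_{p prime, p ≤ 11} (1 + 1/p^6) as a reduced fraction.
∏ = 15453694564228141/15193991508488100

The primes p ≤ 11 are [2, 3, 5, 7, 11]. For each, (1 + 1/p^6) = (p^6 + 1)/p^6. Multiplying these fractions over p ∈ [2, 3, 5, 7, 11] gives 15453694564228141/15193991508488100. (In the limit P → ∞ this tends to ζ(6)/ζ(12).)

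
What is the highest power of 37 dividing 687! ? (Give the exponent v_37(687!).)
v_37(687!) = 18

Legendre's formula: v_p(n!) = Σ_{k ≥ 1} ⌊n / p^k⌋. For p = 37, n = 687, the terms are:
  ⌊687/37^1⌋ = ⌊687/37⌋ = 18
(the next term ⌊687/37^2⌋ = 0, terminating the sum). Summing: v_37(687!) = 18 = 18.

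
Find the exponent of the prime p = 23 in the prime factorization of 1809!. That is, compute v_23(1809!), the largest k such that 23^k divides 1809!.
v_23(1809!) = 81

Legendre's formula: v_p(n!) = Σ_{k ≥ 1} ⌊n / p^k⌋. For p = 23, n = 1809, the terms are:
  ⌊1809/23^1⌋ = ⌊1809/23⌋ = 78
  ⌊1809/23^2⌋ = ⌊1809/529⌋ = 3
(the next term ⌊1809/23^3⌋ = 0, terminating the sum). Summing: v_23(1809!) = 78 + 3 = 81.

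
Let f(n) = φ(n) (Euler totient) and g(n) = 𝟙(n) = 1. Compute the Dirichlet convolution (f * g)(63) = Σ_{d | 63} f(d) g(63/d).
(φ * 𝟙)(63) = 63

Divisors of 63: [1, 3, 7, 9, 21, 63]. For each d | 63:
  d = 1: φ(1) · 𝟙(63/1) = 1 · 1 = 1
  d = 3: φ(3) · 𝟙(63/3) = 2 · 1 = 2
  d = 7: φ(7) · 𝟙(63/7) = 6 · 1 = 6
  d = 9: φ(9) · 𝟙(63/9) = 6 · 1 = 6
  d = 21: φ(21) · 𝟙(63/21) = 12 · 1 = 12
  d = 63: φ(63) · 𝟙(63/63) = 36 · 1 = 36
Summing: (φ * 𝟙)(63) = 1 + 2 + 6 + 6 + 12 + 36 = 63.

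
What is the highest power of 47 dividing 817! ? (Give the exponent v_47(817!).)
v_47(817!) = 17

Legendre's formula: v_p(n!) = Σ_{k ≥ 1} ⌊n / p^k⌋. For p = 47, n = 817, the terms are:
  ⌊817/47^1⌋ = ⌊817/47⌋ = 17
(the next term ⌊817/47^2⌋ = 0, terminating the sum). Summing: v_47(817!) = 17 = 17.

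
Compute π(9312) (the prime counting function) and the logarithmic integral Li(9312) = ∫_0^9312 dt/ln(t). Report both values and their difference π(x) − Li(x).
π(9312) = 1152;  Li(9312) ≈ 1171.15;  π(x) − Li(x) ≈ -19.15.

Direct count of primes ≤ 9312 gives π(9312) = 1152. Numerical evaluation of the logarithmic integral gives Li(9312) ≈ 1171.15. The difference π(x) − Li(x) ≈ -19.15 is typically negative for small/moderate x (Li(x) overestimates), though Littlewood's theorem shows this sign changes infinitely often.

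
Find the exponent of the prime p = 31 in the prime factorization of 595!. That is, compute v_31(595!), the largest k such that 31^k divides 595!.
v_31(595!) = 19

Legendre's formula: v_p(n!) = Σ_{k ≥ 1} ⌊n / p^k⌋. For p = 31, n = 595, the terms are:
  ⌊595/31^1⌋ = ⌊595/31⌋ = 19
(the next term ⌊595/31^2⌋ = 0, terminating the sum). Summing: v_31(595!) = 19 = 19.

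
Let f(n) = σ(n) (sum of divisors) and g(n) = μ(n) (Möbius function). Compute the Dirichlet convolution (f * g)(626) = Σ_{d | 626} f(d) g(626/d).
(σ * μ)(626) = 626

Divisors of 626: [1, 2, 313, 626]. For each d | 626:
  d = 1: σ(1) · μ(626/1) = 1 · 1 = 1
  d = 2: σ(2) · μ(626/2) = 3 · -1 = -3
  d = 313: σ(313) · μ(626/313) = 314 · -1 = -314
  d = 626: σ(626) · μ(626/626) = 942 · 1 = 942
Summing: (σ * μ)(626) = 1 + -3 + -314 + 942 = 626.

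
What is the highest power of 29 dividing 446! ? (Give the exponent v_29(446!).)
v_29(446!) = 15

Legendre's formula: v_p(n!) = Σ_{k ≥ 1} ⌊n / p^k⌋. For p = 29, n = 446, the terms are:
  ⌊446/29^1⌋ = ⌊446/29⌋ = 15
(the next term ⌊446/29^2⌋ = 0, terminating the sum). Summing: v_29(446!) = 15 = 15.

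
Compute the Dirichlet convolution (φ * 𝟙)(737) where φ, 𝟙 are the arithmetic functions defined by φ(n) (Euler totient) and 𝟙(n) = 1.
(φ * 𝟙)(737) = 737

Divisors of 737: [1, 11, 67, 737]. For each d | 737:
  d = 1: φ(1) · 𝟙(737/1) = 1 · 1 = 1
  d = 11: φ(11) · 𝟙(737/11) = 10 · 1 = 10
  d = 67: φ(67) · 𝟙(737/67) = 66 · 1 = 66
  d = 737: φ(737) · 𝟙(737/737) = 660 · 1 = 660
Summing: (φ * 𝟙)(737) = 1 + 10 + 66 + 660 = 737.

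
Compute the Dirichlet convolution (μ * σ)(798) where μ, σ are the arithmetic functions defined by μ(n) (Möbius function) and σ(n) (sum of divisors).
(μ * σ)(798) = 798

Divisors of 798: [1, 2, 3, 6, 7, 14, 19, 21, 38, 42, 57, 114, 133, 266, 399, 798]. For each d | 798:
  d = 1: μ(1) · σ(798/1) = 1 · 1920 = 1920
  d = 2: μ(2) · σ(798/2) = -1 · 640 = -640
  d = 3: μ(3) · σ(798/3) = -1 · 480 = -480
  d = 6: μ(6) · σ(798/6) = 1 · 160 = 160
  d = 7: μ(7) · σ(798/7) = -1 · 240 = -240
  d = 14: μ(14) · σ(798/14) = 1 · 80 = 80
  d = 19: μ(19) · σ(798/19) = -1 · 96 = -96
  d = 21: μ(21) · σ(798/21) = 1 · 60 = 60
  d = 38: μ(38) · σ(798/38) = 1 · 32 = 32
  d = 42: μ(42) · σ(798/42) = -1 · 20 = -20
  d = 57: μ(57) · σ(798/57) = 1 · 24 = 24
  d = 114: μ(114) · σ(798/114) = -1 · 8 = -8
  d = 133: μ(133) · σ(798/133) = 1 · 12 = 12
  d = 266: μ(266) · σ(798/266) = -1 · 4 = -4
  d = 399: μ(399) · σ(798/399) = -1 · 3 = -3
  d = 798: μ(798) · σ(798/798) = 1 · 1 = 1
Summing: (μ * σ)(798) = 1920 + -640 + -480 + 160 + -240 + 80 + -96 + 60 + 32 + -20 + 24 + -8 + 12 + -4 + -3 + 1 = 798.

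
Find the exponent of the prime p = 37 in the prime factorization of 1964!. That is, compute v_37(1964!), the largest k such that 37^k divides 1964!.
v_37(1964!) = 54

Legendre's formula: v_p(n!) = Σ_{k ≥ 1} ⌊n / p^k⌋. For p = 37, n = 1964, the terms are:
  ⌊1964/37^1⌋ = ⌊1964/37⌋ = 53
  ⌊1964/37^2⌋ = ⌊1964/1369⌋ = 1
(the next term ⌊1964/37^3⌋ = 0, terminating the sum). Summing: v_37(1964!) = 53 + 1 = 54.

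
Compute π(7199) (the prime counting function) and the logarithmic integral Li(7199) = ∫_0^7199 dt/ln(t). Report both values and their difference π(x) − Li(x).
π(7199) = 919;  Li(7199) ≈ 936.77;  π(x) − Li(x) ≈ -17.77.

Direct count of primes ≤ 7199 gives π(7199) = 919. Numerical evaluation of the logarithmic integral gives Li(7199) ≈ 936.77. The difference π(x) − Li(x) ≈ -17.77 is typically negative for small/moderate x (Li(x) overestimates), though Littlewood's theorem shows this sign changes infinitely often.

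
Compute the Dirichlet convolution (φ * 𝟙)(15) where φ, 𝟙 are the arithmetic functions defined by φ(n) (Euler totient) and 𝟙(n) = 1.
(φ * 𝟙)(15) = 15

Divisors of 15: [1, 3, 5, 15]. For each d | 15:
  d = 1: φ(1) · 𝟙(15/1) = 1 · 1 = 1
  d = 3: φ(3) · 𝟙(15/3) = 2 · 1 = 2
  d = 5: φ(5) · 𝟙(15/5) = 4 · 1 = 4
  d = 15: φ(15) · 𝟙(15/15) = 8 · 1 = 8
Summing: (φ * 𝟙)(15) = 1 + 2 + 4 + 8 = 15.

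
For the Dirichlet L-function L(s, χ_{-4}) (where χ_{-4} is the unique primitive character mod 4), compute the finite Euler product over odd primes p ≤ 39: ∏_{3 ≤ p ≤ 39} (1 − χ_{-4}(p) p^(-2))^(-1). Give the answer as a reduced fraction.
∏ = 136633422149134339/149104402366464000

The odd primes p ≤ 39 are [3, 5, 7, 11, 13, 17, 19, 23, 29, 31, 37]. For each, χ(p) = 1 if p ≡ 1 mod 4, χ(p) = −1 if p ≡ 3 mod 4. Taking (1 − χ(p)/p^2)^(-1) = p^2/(p^2 − χ(p)): (1 − (-1)/3^2)^(-1) · (1 − (1)/5^2)^(-1) · (1 − (-1)/7^2)^(-1) · (1 − (-1)/11^2)^(-1) · (1 − (1)/13^2)^(-1) · (1 − (1)/17^2)^(-1) · (1 − (-1)/19^2)^(-1) · (1 − (-1)/23^2)^(-1) · (1 − (1)/29^2)^(-1) · (1 − (-1)/31^2)^(-1) · (1 − (1)/37^2)^(-1) = 136633422149134339/149104402366464000.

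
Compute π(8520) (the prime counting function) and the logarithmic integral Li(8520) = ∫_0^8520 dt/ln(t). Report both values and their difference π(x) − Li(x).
π(8520) = 1061;  Li(8520) ≈ 1084.07;  π(x) − Li(x) ≈ -23.07.

Direct count of primes ≤ 8520 gives π(8520) = 1061. Numerical evaluation of the logarithmic integral gives Li(8520) ≈ 1084.07. The difference π(x) − Li(x) ≈ -23.07 is typically negative for small/moderate x (Li(x) overestimates), though Littlewood's theorem shows this sign changes infinitely often.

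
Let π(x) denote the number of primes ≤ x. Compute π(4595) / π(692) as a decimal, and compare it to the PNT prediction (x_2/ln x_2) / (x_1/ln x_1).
π(4595)/π(692) = 621/125 ≈ 4.9680;  PNT prediction ≈ 5.1495.

π(692) = 125 and π(4595) = 621, so π(4595)/π(692) ≈ 4.9680. The PNT-predicted ratio is (4595/ln(4595)) / (692/ln(692)) ≈ 5.1495. The two agree to within a few percent, as expected.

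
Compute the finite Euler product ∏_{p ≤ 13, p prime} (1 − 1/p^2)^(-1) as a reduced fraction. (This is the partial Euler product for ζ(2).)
∏ = 715715/442368

The primes p ≤ 13 are [2, 3, 5, 7, 11, 13]. For each prime, (1 − 1/p^2)^(-1) = p^2 / (p^2 − 1). The product is (1 − 1/2^2)^(-1), (1 − 1/3^2)^(-1), (1 − 1/5^2)^(-1), (1 − 1/7^2)^(-1), (1 − 1/11^2)^(-1), (1 − 1/13^2)^(-1) = ∏ p^2 / (p^2 − 1) = 715715/442368.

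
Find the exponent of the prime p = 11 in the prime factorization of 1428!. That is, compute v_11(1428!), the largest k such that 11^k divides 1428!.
v_11(1428!) = 141

Legendre's formula: v_p(n!) = Σ_{k ≥ 1} ⌊n / p^k⌋. For p = 11, n = 1428, the terms are:
  ⌊1428/11^1⌋ = ⌊1428/11⌋ = 129
  ⌊1428/11^2⌋ = ⌊1428/121⌋ = 11
  ⌊1428/11^3⌋ = ⌊1428/1331⌋ = 1
(the next term ⌊1428/11^4⌋ = 0, terminating the sum). Summing: v_11(1428!) = 129 + 11 + 1 = 141.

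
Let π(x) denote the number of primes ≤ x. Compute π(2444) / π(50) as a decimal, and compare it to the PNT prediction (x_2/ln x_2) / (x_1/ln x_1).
π(2444)/π(50) = 362/15 ≈ 24.1333;  PNT prediction ≈ 24.5110.

π(50) = 15 and π(2444) = 362, so π(2444)/π(50) ≈ 24.1333. The PNT-predicted ratio is (2444/ln(2444)) / (50/ln(50)) ≈ 24.5110. The two agree to within a few percent, as expected.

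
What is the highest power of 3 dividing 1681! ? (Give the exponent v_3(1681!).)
v_3(1681!) = 836

Legendre's formula: v_p(n!) = Σ_{k ≥ 1} ⌊n / p^k⌋. For p = 3, n = 1681, the terms are:
  ⌊1681/3^1⌋ = ⌊1681/3⌋ = 560
  ⌊1681/3^2⌋ = ⌊1681/9⌋ = 186
  ⌊1681/3^3⌋ = ⌊1681/27⌋ = 62
  ⌊1681/3^4⌋ = ⌊1681/81⌋ = 20
  ⌊1681/3^5⌋ = ⌊1681/243⌋ = 6
  ⌊1681/3^6⌋ = ⌊1681/729⌋ = 2
(the next term ⌊1681/3^7⌋ = 0, terminating the sum). Summing: v_3(1681!) = 560 + 186 + 62 + 20 + 6 + 2 = 836.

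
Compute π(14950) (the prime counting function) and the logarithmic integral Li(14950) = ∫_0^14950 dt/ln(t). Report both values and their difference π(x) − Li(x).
π(14950) = 1750;  Li(14950) ≈ 1771.42;  π(x) − Li(x) ≈ -21.42.

Direct count of primes ≤ 14950 gives π(14950) = 1750. Numerical evaluation of the logarithmic integral gives Li(14950) ≈ 1771.42. The difference π(x) − Li(x) ≈ -21.42 is typically negative for small/moderate x (Li(x) overestimates), though Littlewood's theorem shows this sign changes infinitely often.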